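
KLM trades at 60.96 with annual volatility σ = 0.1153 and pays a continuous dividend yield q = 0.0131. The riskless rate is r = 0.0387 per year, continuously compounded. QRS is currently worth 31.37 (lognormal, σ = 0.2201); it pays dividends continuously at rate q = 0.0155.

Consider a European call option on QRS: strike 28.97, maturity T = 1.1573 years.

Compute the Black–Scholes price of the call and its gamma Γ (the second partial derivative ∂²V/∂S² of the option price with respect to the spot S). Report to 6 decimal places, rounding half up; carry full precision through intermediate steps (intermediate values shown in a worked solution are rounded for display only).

σ√T = 0.2201·√1.1573 = 0.236779
d₁ = (ln(S/K) + (r−q+σ²/2)T) / (σ√T) = (ln(31.37/28.97) + (0.0387−0.0155+0.2201²/2)·1.1573) / 0.236779 = (0.079591 + 0.054881) / 0.236779 = 0.567925
d₂ = d₁ − σ√T = 0.567925 − 0.236779 = 0.331146
e^{−rT} = 0.956201
e^{−qT} = 0.982222
N(d₁) = 0.714957,  N(d₂) = 0.629733
Call price V = S·e^{−qT}·N(d₁) − K·e^{−rT}·N(d₂) = 22.029471 − 17.444317 = 4.585154
φ(d₁) = (1/√(2π))·e^{−d₁²/2} = 0.339525
Γ = e^{−qT}·φ(d₁) / (S·σ·√T) = 0.044898

price = 4.585154
Γ = 0.044898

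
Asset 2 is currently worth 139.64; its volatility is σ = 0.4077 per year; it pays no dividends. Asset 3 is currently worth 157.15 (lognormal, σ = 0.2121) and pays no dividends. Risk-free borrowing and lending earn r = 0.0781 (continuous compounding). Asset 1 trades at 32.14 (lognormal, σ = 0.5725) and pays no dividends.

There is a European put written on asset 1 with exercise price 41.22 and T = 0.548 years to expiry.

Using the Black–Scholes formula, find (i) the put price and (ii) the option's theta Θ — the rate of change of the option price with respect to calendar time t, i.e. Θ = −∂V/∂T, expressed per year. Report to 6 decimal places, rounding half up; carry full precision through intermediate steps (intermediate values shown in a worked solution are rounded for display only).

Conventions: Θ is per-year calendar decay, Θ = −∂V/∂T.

price = 10.370317
Θ = -2.438897

σ√T = 0.5725·√0.548 = 0.423805
d₁ = (ln(S/K) + (r+σ²/2)T) / (σ√T) = (ln(32.14/41.22) + (0.0781+0.5725²/2)·0.548) / 0.423805 = (-0.248822 + 0.132604) / 0.423805 = -0.274226
d₂ = d₁ − σ√T = -0.274226 − 0.423805 = -0.698031
e^{−rT} = 0.958104
N(−d₁) = 0.608044,  N(−d₂) = 0.757421
Put price V = K·e^{−rT}·N(−d₂) − S·N(−d₁) = 29.912866 − 19.542549 = 10.370317
φ(d₁) = (1/√(2π))·e^{−d₁²/2} = 0.384221
Θ = −S·φ(d₁)·σ/(2√T) + r·K·e^{−rT}·N(−d₂) = −4.775092 + 2.336195 = -2.438897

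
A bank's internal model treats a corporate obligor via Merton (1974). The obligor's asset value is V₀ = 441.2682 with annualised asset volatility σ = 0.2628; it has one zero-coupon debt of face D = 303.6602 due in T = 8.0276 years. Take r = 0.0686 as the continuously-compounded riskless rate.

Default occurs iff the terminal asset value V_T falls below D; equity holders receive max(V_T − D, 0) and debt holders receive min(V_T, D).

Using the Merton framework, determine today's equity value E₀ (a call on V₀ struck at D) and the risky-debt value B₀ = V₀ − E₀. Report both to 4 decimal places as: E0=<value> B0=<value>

E0=276.3584 B0=164.9098

Apply the equity-as-call identities (strike 303.6602, horizon 8.0276 years):
d₁ = [ln(V₀/D) + (r + σ²/2)T] / (σ√T)
   = [ln(441.2682/303.6602) + (0.0686 + 0.5·0.2628²)·8.0276] / (0.2628·√8.0276)
   = [0.373744 + 0.827902] / 0.744592 = 1.613831
d₂ = d₁ − σ√T = 1.613831 − 0.744592 = 0.869239
N(d₁) = 0.946718,  N(d₂) = 0.807642,  e^(−rT) = 0.576550
E₀ = V₀·N(d₁) − D·e^(−rT)·N(d₂)
   = 441.2682·0.946718 − 303.6602·0.576550·0.807642 = 276.358418
B₀ = V₀ − E₀ = 441.2682 − 276.358418 = 164.909782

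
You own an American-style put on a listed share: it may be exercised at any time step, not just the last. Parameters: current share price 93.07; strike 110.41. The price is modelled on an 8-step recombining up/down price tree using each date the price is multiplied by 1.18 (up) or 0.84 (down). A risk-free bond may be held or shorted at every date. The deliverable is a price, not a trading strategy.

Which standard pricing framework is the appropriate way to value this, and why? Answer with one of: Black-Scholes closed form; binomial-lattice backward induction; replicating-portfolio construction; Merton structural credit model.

framework: binomial-lattice backward induction

Key observation: with exercise allowed before expiry on a discrete up/down model (8 steps from spot 93.07), the strike-110.41 put's value must be rolled back through the tree testing early exercise at each node.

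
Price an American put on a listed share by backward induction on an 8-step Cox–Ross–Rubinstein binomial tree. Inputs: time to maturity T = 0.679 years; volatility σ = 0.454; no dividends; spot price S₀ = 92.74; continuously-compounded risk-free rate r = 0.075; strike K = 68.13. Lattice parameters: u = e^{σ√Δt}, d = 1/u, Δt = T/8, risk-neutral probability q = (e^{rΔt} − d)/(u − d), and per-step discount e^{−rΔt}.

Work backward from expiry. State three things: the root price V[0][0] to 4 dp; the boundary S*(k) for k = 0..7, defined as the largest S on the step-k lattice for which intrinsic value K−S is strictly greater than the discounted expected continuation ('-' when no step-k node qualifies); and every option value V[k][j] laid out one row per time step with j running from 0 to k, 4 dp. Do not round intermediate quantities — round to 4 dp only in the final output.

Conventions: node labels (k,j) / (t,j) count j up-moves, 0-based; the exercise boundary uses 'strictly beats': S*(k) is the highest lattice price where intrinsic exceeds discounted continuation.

params: Δt=0.08488 u=1.14141 d=0.87611 q=0.49105 e^(-rΔt)=0.99365
t_8 payoffs: 35.9393 26.1913 13.4915 0.0000 0.0000 0.0000 0.0000 0.0000 0.0000
t_7: node(7,0) S=36.7428 payoff=31.3872 vs cont=30.9549 → 31.3872 [stop]  node(7,1) S=47.8693 payoff=20.2607 vs cont=19.8284 → 20.2607 [stop]  node(7,2) S=62.3650 payoff=5.7650 vs cont=6.8229 → 6.8229 [wait]  node(7,3) S=81.2503 payoff=0.0000 vs cont=0.0000 → 0.0000 [wait]  node(7,4) S=105.8545 payoff=0.0000 vs cont=0.0000 → 0.0000 [wait]  node(7,5) S=137.9092 payoff=0.0000 vs cont=0.0000 → 0.0000 [wait]  node(7,6) S=179.6708 payoff=0.0000 vs cont=0.0000 → 0.0000 [wait]  node(7,7) S=234.0785 payoff=0.0000 vs cont=0.0000 → 0.0000 [wait]  ⇒ S*(7)=47.8693
t_6: node(6,0) S=41.9387 payoff=26.1913 vs cont=25.7590 → 26.1913 [stop]  node(6,1) S=54.6385 payoff=13.4915 vs cont=13.5754 → 13.5754 [wait]  node(6,2) S=71.1841 payoff=0.0000 vs cont=3.4505 → 3.4505 [wait]  node(6,3) S=92.7400 payoff=0.0000 vs cont=0.0000 → 0.0000 [wait]  node(6,4) S=120.8234 payoff=0.0000 vs cont=0.0000 → 0.0000 [wait]  node(6,5) S=157.4111 payoff=0.0000 vs cont=0.0000 → 0.0000 [wait]  node(6,6) S=205.0782 payoff=0.0000 vs cont=0.0000 → 0.0000 [wait]  ⇒ S*(6)=41.9387
t_5: node(5,0) S=47.8693 payoff=20.2607 vs cont=19.8693 → 20.2607 [stop]  node(5,1) S=62.3650 payoff=5.7650 vs cont=8.5489 → 8.5489 [wait]  node(5,2) S=81.2503 payoff=0.0000 vs cont=1.7450 → 1.7450 [wait]  node(5,3) S=105.8545 payoff=0.0000 vs cont=0.0000 → 0.0000 [wait]  node(5,4) S=137.9092 payoff=0.0000 vs cont=0.0000 → 0.0000 [wait]  node(5,5) S=179.6708 payoff=0.0000 vs cont=0.0000 → 0.0000 [wait]  ⇒ S*(5)=47.8693
t_4: node(4,0) S=54.6385 payoff=13.4915 vs cont=14.4176 → 14.4176 [wait]  node(4,1) S=71.1841 payoff=0.0000 vs cont=5.1748 → 5.1748 [wait]  node(4,2) S=92.7400 payoff=0.0000 vs cont=0.8825 → 0.8825 [wait]  node(4,3) S=120.8234 payoff=0.0000 vs cont=0.0000 → 0.0000 [wait]  node(4,4) S=157.4111 payoff=0.0000 vs cont=0.0000 → 0.0000 [wait]  ⇒ S*(4)=-
t_3: node(3,0) S=62.3650 payoff=5.7650 vs cont=9.8162 → 9.8162 [wait]  node(3,1) S=81.2503 payoff=0.0000 vs cont=3.0476 → 3.0476 [wait]  node(3,2) S=105.8545 payoff=0.0000 vs cont=0.4463 → 0.4463 [wait]  node(3,3) S=137.9092 payoff=0.0000 vs cont=0.0000 → 0.0000 [wait]  ⇒ S*(3)=-
t_2: node(2,0) S=71.1841 payoff=0.0000 vs cont=6.4512 → 6.4512 [wait]  node(2,1) S=92.7400 payoff=0.0000 vs cont=1.7590 → 1.7590 [wait]  node(2,2) S=120.8234 payoff=0.0000 vs cont=0.2257 → 0.2257 [wait]  ⇒ S*(2)=-
t_1: node(1,0) S=81.2503 payoff=0.0000 vs cont=4.1208 → 4.1208 [wait]  node(1,1) S=105.8545 payoff=0.0000 vs cont=0.9997 → 0.9997 [wait]  ⇒ S*(1)=-
t_0: node(0,0) S=92.7400 payoff=0.0000 vs cont=2.5717 → 2.5717 [wait]  ⇒ S*(0)=-

price = 2.5717
boundary = - - - - - 47.8693 41.9387 47.8693
tree:
2.5717
4.1208 0.9997
6.4512 1.7590 0.2257
9.8162 3.0476 0.4463 0.0000
14.4176 5.1748 0.8825 0.0000 0.0000
20.2607 8.5489 1.7450 0.0000 0.0000 0.0000
26.1913 13.5754 3.4505 0.0000 0.0000 0.0000 0.0000
31.3872 20.2607 6.8229 0.0000 0.0000 0.0000 0.0000 0.0000
35.9393 26.1913 13.4915 0.0000 0.0000 0.0000 0.0000 0.0000 0.0000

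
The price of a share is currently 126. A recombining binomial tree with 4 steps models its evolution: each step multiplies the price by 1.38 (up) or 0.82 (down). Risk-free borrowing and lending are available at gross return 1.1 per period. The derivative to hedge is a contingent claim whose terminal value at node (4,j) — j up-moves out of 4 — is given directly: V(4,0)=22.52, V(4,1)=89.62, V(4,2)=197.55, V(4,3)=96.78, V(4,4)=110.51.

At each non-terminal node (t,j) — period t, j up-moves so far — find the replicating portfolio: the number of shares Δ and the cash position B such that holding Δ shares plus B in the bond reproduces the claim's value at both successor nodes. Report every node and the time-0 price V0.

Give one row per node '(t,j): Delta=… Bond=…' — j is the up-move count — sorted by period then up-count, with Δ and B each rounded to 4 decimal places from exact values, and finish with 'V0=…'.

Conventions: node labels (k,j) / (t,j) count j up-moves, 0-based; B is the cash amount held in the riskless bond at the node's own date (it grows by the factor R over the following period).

No-arbitrage ⇒ martingale measure with p* = (R−d)/(u−d) = 0.5000.
Expiry values: V(4,0)=22.5200, V(4,1)=89.6200, V(4,2)=197.5500, V(4,3)=96.7800, V(4,4)=110.5100
Node (3,0) S=69.4724: V=(p*·89.6200+(1−p*)·22.5200)/1.1=50.9727; Δ=(89.6200−22.5200)/(95.8719−56.9673)=1.7247; B=V−Δ·S=-68.8487
Node (3,1) S=116.9169: V=(p*·197.5500+(1−p*)·89.6200)/1.1=130.5318; Δ=(197.5500−89.6200)/(161.3453−95.8719)=1.6485; B=V−Δ·S=-62.2003
Node (3,2) S=196.7626: V=(p*·96.7800+(1−p*)·197.5500)/1.1=133.7864; Δ=(96.7800−197.5500)/(271.5324−161.3453)=-0.9145; B=V−Δ·S=313.7328
Node (3,3) S=331.1371: V=(p*·110.5100+(1−p*)·96.7800)/1.1=94.2227; Δ=(110.5100−96.7800)/(456.9692−271.5324)=0.0740; B=V−Δ·S=69.7049
Node (2,0) S=84.7224: V=(p*·130.5318+(1−p*)·50.9727)/1.1=82.5021; Δ=(130.5318−50.9727)/(116.9169−69.4724)=1.6769; B=V−Δ·S=-59.5677
Node (2,1) S=142.5816: V=(p*·133.7864+(1−p*)·130.5318)/1.1=120.1446; Δ=(133.7864−130.5318)/(196.7626−116.9169)=0.0408; B=V−Δ·S=114.3329
Node (2,2) S=239.9544: V=(p*·94.2227+(1−p*)·133.7864)/1.1=103.6405; Δ=(94.2227−133.7864)/(331.1371−196.7626)=-0.2944; B=V−Δ·S=174.2898
Node (1,0) S=103.3200: V=(p*·120.1446+(1−p*)·82.5021)/1.1=92.1121; Δ=(120.1446−82.5021)/(142.5816−84.7224)=0.6506; B=V−Δ·S=24.8933
Node (1,1) S=173.8800: V=(p*·103.6405+(1−p*)·120.1446)/1.1=101.7205; Δ=(103.6405−120.1446)/(239.9544−142.5816)=-0.1695; B=V−Δ·S=131.1922
Node (0,0) S=126.0000: V=(p*·101.7205+(1−p*)·92.1121)/1.1=88.1057; Δ=(101.7205−92.1121)/(173.8800−103.3200)=0.1362; B=V−Δ·S=70.9479
Verification: the root portfolio costs Δ(0,0)·S0 + B(0,0) = 88.1057, matching V0.

(0,0): Delta=0.1362 Bond=70.9479
(1,0): Delta=0.6506 Bond=24.8933
(1,1): Delta=-0.1695 Bond=131.1922
(2,0): Delta=1.6769 Bond=-59.5677
(2,1): Delta=0.0408 Bond=114.3329
(2,2): Delta=-0.2944 Bond=174.2898
(3,0): Delta=1.7247 Bond=-68.8487
(3,1): Delta=1.6485 Bond=-62.2003
(3,2): Delta=-0.9145 Bond=313.7328
(3,3): Delta=0.0740 Bond=69.7049
V0=88.1057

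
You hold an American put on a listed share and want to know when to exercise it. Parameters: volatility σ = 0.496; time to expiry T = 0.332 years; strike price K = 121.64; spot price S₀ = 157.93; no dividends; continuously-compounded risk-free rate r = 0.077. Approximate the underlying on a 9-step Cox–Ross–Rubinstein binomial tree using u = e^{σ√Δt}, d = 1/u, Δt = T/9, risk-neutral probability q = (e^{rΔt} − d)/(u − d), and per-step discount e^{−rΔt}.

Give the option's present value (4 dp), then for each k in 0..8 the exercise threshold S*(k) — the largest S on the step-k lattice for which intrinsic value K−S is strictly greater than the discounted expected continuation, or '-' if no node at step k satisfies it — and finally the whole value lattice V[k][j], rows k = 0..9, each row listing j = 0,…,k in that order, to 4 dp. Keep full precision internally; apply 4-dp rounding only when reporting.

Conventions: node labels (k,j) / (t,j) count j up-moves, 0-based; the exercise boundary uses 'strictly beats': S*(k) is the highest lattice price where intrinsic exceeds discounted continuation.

Δt=0.03689, u=1.09995, d=0.90913, q=0.49111, disc=e^(-rΔt)=0.99716
k=9 terminal: V=max(K-S,0) → 54.6345 40.5708 23.5553 2.9685 0.0000 0.0000 0.0000 0.0000 0.0000 0.0000
k=8: j=0 S=73.7026 intr=47.9374 cont=47.5923 V=47.9374[EX]; j=1 S=89.1720 intr=32.4680 cont=32.1230 V=32.4680[EX]; j=2 S=107.8882 intr=13.7518 cont=13.4068 V=13.7518[EX]; j=3 S=130.5327 intr=0.0000 cont=1.5063 V=1.5063[hold]; j=4 S=157.9300 intr=0.0000 cont=0.0000 V=0.0000[hold]; j=5 S=191.0777 intr=0.0000 cont=0.0000 V=0.0000[hold]; j=6 S=231.1827 intr=0.0000 cont=0.0000 V=0.0000[hold]; j=7 S=279.7054 intr=0.0000 cont=0.0000 V=0.0000[hold]; j=8 S=338.4123 intr=0.0000 cont=0.0000 V=0.0000[hold]  S*(8)=107.8882
k=7: j=0 S=81.0692 intr=40.5708 cont=40.2258 V=40.5708[EX]; j=1 S=98.0847 intr=23.5553 cont=23.2103 V=23.5553[EX]; j=2 S=118.6715 intr=2.9685 cont=7.7160 V=7.7160[hold]; j=3 S=143.5793 intr=0.0000 cont=0.7644 V=0.7644[hold]; j=4 S=173.7150 intr=0.0000 cont=0.0000 V=0.0000[hold]; j=5 S=210.1758 intr=0.0000 cont=0.0000 V=0.0000[hold]; j=6 S=254.2893 intr=0.0000 cont=0.0000 V=0.0000[hold]; j=7 S=307.6617 intr=0.0000 cont=0.0000 V=0.0000[hold]  S*(7)=98.0847
k=6: j=0 S=89.1720 intr=32.4680 cont=32.1230 V=32.4680[EX]; j=1 S=107.8882 intr=13.7518 cont=15.7317 V=15.7317[hold]; j=2 S=130.5327 intr=0.0000 cont=4.2898 V=4.2898[hold]; j=3 S=157.9300 intr=0.0000 cont=0.3879 V=0.3879[hold]; j=4 S=191.0777 intr=0.0000 cont=0.0000 V=0.0000[hold]; j=5 S=231.1827 intr=0.0000 cont=0.0000 V=0.0000[hold]; j=6 S=279.7054 intr=0.0000 cont=0.0000 V=0.0000[hold]  S*(6)=89.1720
k=5: j=0 S=98.0847 intr=23.5553 cont=24.1799 V=24.1799[hold]; j=1 S=118.6715 intr=2.9685 cont=10.0838 V=10.0838[hold]; j=2 S=143.5793 intr=0.0000 cont=2.3668 V=2.3668[hold]; j=3 S=173.7150 intr=0.0000 cont=0.1968 V=0.1968[hold]; j=4 S=210.1758 intr=0.0000 cont=0.0000 V=0.0000[hold]; j=5 S=254.2893 intr=0.0000 cont=0.0000 V=0.0000[hold]  S*(5)=-
k=4: j=0 S=107.8882 intr=13.7518 cont=17.2082 V=17.2082[hold]; j=1 S=130.5327 intr=0.0000 cont=6.2761 V=6.2761[hold]; j=2 S=157.9300 intr=0.0000 cont=1.2974 V=1.2974[hold]; j=3 S=191.0777 intr=0.0000 cont=0.0999 V=0.0999[hold]; j=4 S=231.1827 intr=0.0000 cont=0.0000 V=0.0000[hold]  S*(4)=-
k=3: j=0 S=118.6715 intr=2.9685 cont=11.8058 V=11.8058[hold]; j=1 S=143.5793 intr=0.0000 cont=3.8201 V=3.8201[hold]; j=2 S=173.7150 intr=0.0000 cont=0.7073 V=0.7073[hold]; j=3 S=210.1758 intr=0.0000 cont=0.0507 V=0.0507[hold]  S*(3)=-
k=2: j=0 S=130.5327 intr=0.0000 cont=7.8616 V=7.8616[hold]; j=1 S=157.9300 intr=0.0000 cont=2.2849 V=2.2849[hold]; j=2 S=191.0777 intr=0.0000 cont=0.3837 V=0.3837[hold]  S*(2)=-
k=1: j=0 S=143.5793 intr=0.0000 cont=5.1083 V=5.1083[hold]; j=1 S=173.7150 intr=0.0000 cont=1.3474 V=1.3474[hold]  S*(1)=-
k=0: j=0 S=157.9300 intr=0.0000 cont=3.2520 V=3.2520[hold]  S*(0)=-

price = 3.2520
boundary = - - - - - - 89.1720 98.0847 107.8882
tree:
3.2520
5.1083 1.3474
7.8616 2.2849 0.3837
11.8058 3.8201 0.7073 0.0507
17.2082 6.2761 1.2974 0.0999 0.0000
24.1799 10.0838 2.3668 0.1968 0.0000 0.0000
32.4680 15.7317 4.2898 0.3879 0.0000 0.0000 0.0000
40.5708 23.5553 7.7160 0.7644 0.0000 0.0000 0.0000 0.0000
47.9374 32.4680 13.7518 1.5063 0.0000 0.0000 0.0000 0.0000 0.0000
54.6345 40.5708 23.5553 2.9685 0.0000 0.0000 0.0000 0.0000 0.0000 0.0000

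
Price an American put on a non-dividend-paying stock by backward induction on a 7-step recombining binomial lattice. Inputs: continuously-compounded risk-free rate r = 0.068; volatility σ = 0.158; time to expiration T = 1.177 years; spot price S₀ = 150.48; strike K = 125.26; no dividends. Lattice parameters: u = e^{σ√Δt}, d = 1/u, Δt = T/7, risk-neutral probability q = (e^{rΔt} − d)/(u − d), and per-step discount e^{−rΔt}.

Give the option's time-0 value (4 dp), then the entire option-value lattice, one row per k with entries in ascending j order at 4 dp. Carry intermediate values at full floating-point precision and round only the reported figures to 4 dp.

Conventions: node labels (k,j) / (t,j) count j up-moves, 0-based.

Δt=0.16814, u=1.06693, d=0.93727, q=0.57249, disc=e^(-rΔt)=0.98863
k=7 terminal: V=max(K-S,0) → 29.6467 16.4189 1.3612 0.0000 0.0000 0.0000 0.0000 0.0000
k=6: j=0 S=102.0130 intr=23.2470 cont=21.8229 V=23.2470[EX]; j=1 S=116.1262 intr=9.1338 cont=7.7098 V=9.1338[EX]; j=2 S=132.1918 intr=0.0000 cont=0.5753 V=0.5753[hold]; j=3 S=150.4800 intr=0.0000 cont=0.0000 V=0.0000[hold]; j=4 S=171.2983 intr=0.0000 cont=0.0000 V=0.0000[hold]; j=5 S=194.9968 intr=0.0000 cont=0.0000 V=0.0000[hold]; j=6 S=221.9739 intr=0.0000 cont=0.0000 V=0.0000[hold]
k=5: j=0 S=108.8411 intr=16.4189 cont=14.9949 V=16.4189[EX]; j=1 S=123.8988 intr=1.3612 cont=4.1860 V=4.1860[hold]; j=2 S=141.0398 intr=0.0000 cont=0.2431 V=0.2431[hold]; j=3 S=160.5521 intr=0.0000 cont=0.0000 V=0.0000[hold]; j=4 S=182.7639 intr=0.0000 cont=0.0000 V=0.0000[hold]; j=5 S=208.0486 intr=0.0000 cont=0.0000 V=0.0000[hold]
k=4: j=0 S=116.1262 intr=9.1338 cont=9.3086 V=9.3086[hold]; j=1 S=132.1918 intr=0.0000 cont=1.9068 V=1.9068[hold]; j=2 S=150.4800 intr=0.0000 cont=0.1028 V=0.1028[hold]; j=3 S=171.2983 intr=0.0000 cont=0.0000 V=0.0000[hold]; j=4 S=194.9968 intr=0.0000 cont=0.0000 V=0.0000[hold]
k=3: j=0 S=123.8988 intr=1.3612 cont=5.0135 V=5.0135[hold]; j=1 S=141.0398 intr=0.0000 cont=0.8641 V=0.8641[hold]; j=2 S=160.5521 intr=0.0000 cont=0.0434 V=0.0434[hold]; j=3 S=182.7639 intr=0.0000 cont=0.0000 V=0.0000[hold]
k=2: j=0 S=132.1918 intr=0.0000 cont=2.6080 V=2.6080[hold]; j=1 S=150.4800 intr=0.0000 cont=0.3898 V=0.3898[hold]; j=2 S=171.2983 intr=0.0000 cont=0.0184 V=0.0184[hold]
k=1: j=0 S=141.0398 intr=0.0000 cont=1.3229 V=1.3229[hold]; j=1 S=160.5521 intr=0.0000 cont=0.1751 V=0.1751[hold]
k=0: j=0 S=150.4800 intr=0.0000 cont=0.6582 V=0.6582[hold]

price = 0.6582
tree:
0.6582
1.3229 0.1751
2.6080 0.3898 0.0184
5.0135 0.8641 0.0434 0.0000
9.3086 1.9068 0.1028 0.0000 0.0000
16.4189 4.1860 0.2431 0.0000 0.0000 0.0000
23.2470 9.1338 0.5753 0.0000 0.0000 0.0000 0.0000
29.6467 16.4189 1.3612 0.0000 0.0000 0.0000 0.0000 0.0000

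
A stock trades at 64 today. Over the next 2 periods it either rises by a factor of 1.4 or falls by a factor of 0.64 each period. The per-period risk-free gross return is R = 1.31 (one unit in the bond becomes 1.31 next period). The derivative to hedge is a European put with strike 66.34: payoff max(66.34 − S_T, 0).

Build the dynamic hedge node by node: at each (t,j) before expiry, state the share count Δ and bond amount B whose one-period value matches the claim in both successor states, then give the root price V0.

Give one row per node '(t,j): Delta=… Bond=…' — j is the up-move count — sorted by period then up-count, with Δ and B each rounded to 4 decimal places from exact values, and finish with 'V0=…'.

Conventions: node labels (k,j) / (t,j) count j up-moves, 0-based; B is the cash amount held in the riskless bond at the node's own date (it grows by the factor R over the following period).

(0,0): Delta=-0.1823 Bond=13.0909
(1,0): Delta=-1.0000 Bond=50.6412
(1,1): Delta=-0.1321 Bond=12.6501
V0=1.4224

No-arbitrage ⇒ martingale measure with p* = (R−d)/(u−d) = 0.8816.
Expiry values: V(2,0)=40.1256, V(2,1)=8.9960, V(2,2)=0.0000
(1,0): S=40.9600. Δ = (V_up−V_dn)/(S_up−S_dn) = (8.9960−40.1256)/(57.3440−26.2144) = -1.0000. V = [p*·8.9960 + (1−p*)·40.1256]/1.31 = 9.6812. B = V − Δ·S = 50.6412.
(1,1): S=89.6000. Δ = (V_up−V_dn)/(S_up−S_dn) = (0.0000−8.9960)/(125.4400−57.3440) = -0.1321. V = [p*·0.0000 + (1−p*)·8.9960]/1.31 = 0.8132. B = V − Δ·S = 12.6501.
(0,0): S=64.0000. Δ = (V_up−V_dn)/(S_up−S_dn) = (0.8132−9.6812)/(89.6000−40.9600) = -0.1823. V = [p*·0.8132 + (1−p*)·9.6812]/1.31 = 1.4224. B = V − Δ·S = 13.0909.
Sanity check at the root: Δ(0,0)·S0 + B(0,0) reproduces V0 = 1.4224.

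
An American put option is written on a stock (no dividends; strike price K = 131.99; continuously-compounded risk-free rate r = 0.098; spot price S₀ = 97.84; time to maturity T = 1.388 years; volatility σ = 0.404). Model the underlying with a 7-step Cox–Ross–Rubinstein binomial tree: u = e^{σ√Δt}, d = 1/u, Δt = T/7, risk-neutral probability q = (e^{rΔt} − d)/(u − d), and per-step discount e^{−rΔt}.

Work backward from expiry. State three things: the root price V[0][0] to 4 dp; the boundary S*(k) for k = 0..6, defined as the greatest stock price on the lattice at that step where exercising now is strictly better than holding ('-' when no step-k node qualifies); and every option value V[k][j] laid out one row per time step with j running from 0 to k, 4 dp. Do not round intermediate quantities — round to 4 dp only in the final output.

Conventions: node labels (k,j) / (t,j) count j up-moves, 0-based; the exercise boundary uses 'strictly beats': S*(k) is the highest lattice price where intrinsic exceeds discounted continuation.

price = 36.0914
boundary = - 81.7311 68.2745 81.7311 68.2745 81.7311 97.8400
tree:
36.0914
50.2589 23.8365
63.7155 35.2305 13.7808
74.9565 50.2589 22.1132 6.2865
84.3468 63.7155 34.1775 11.3455 1.6561
92.1910 74.9565 50.2589 20.0055 3.4419 0.0000
98.7437 84.3468 63.7155 34.1500 7.1531 0.0000 0.0000
104.2175 92.1910 74.9565 50.2589 14.8662 0.0000 0.0000 0.0000

Δt=0.19829, u=1.19710, d=0.83536, q=0.50939, disc=e^(-rΔt)=0.98076
k=7 terminal: V=max(K-S,0) → 104.2175 92.1910 74.9565 50.2589 14.8662 0.0000 0.0000 0.0000
k=6: j=0 S=33.2463 intr=98.7437 cont=96.2036 V=98.7437[EX]; j=1 S=47.6432 intr=84.3468 cont=81.8067 V=84.3468[EX]; j=2 S=68.2745 intr=63.7155 cont=61.1754 V=63.7155[EX]; j=3 S=97.8400 intr=34.1500 cont=31.6099 V=34.1500[EX]; j=4 S=140.2084 intr=0.0000 cont=7.1531 V=7.1531[hold]; j=5 S=200.9240 intr=0.0000 cont=0.0000 V=0.0000[hold]; j=6 S=287.9317 intr=0.0000 cont=0.0000 V=0.0000[hold]  S*(6)=97.8400
k=5: j=0 S=39.7990 intr=92.1910 cont=89.6509 V=92.1910[EX]; j=1 S=57.0335 intr=74.9565 cont=72.4164 V=74.9565[EX]; j=2 S=81.7311 intr=50.2589 cont=47.7188 V=50.2589[EX]; j=3 S=117.1238 intr=14.8662 cont=20.0055 V=20.0055[hold]; j=4 S=167.8429 intr=0.0000 cont=3.4419 V=3.4419[hold]; j=5 S=240.5252 intr=0.0000 cont=0.0000 V=0.0000[hold]  S*(5)=81.7311
k=4: j=0 S=47.6432 intr=84.3468 cont=81.8067 V=84.3468[EX]; j=1 S=68.2745 intr=63.7155 cont=61.1754 V=63.7155[EX]; j=2 S=97.8400 intr=34.1500 cont=34.1775 V=34.1775[hold]; j=3 S=140.2084 intr=0.0000 cont=11.3455 V=11.3455[hold]; j=4 S=200.9240 intr=0.0000 cont=1.6561 V=1.6561[hold]  S*(4)=68.2745
k=3: j=0 S=57.0335 intr=74.9565 cont=72.4164 V=74.9565[EX]; j=1 S=81.7311 intr=50.2589 cont=47.7325 V=50.2589[EX]; j=2 S=117.1238 intr=14.8662 cont=22.1132 V=22.1132[hold]; j=3 S=167.8429 intr=0.0000 cont=6.2865 V=6.2865[hold]  S*(3)=81.7311
k=2: j=0 S=68.2745 intr=63.7155 cont=61.1754 V=63.7155[EX]; j=1 S=97.8400 intr=34.1500 cont=35.2305 V=35.2305[hold]; j=2 S=140.2084 intr=0.0000 cont=13.7808 V=13.7808[hold]  S*(2)=68.2745
k=1: j=0 S=81.7311 intr=50.2589 cont=48.2586 V=50.2589[EX]; j=1 S=117.1238 intr=14.8662 cont=23.8365 V=23.8365[hold]  S*(1)=81.7311
k=0: j=0 S=97.8400 intr=34.1500 cont=36.0914 V=36.0914[hold]  S*(0)=-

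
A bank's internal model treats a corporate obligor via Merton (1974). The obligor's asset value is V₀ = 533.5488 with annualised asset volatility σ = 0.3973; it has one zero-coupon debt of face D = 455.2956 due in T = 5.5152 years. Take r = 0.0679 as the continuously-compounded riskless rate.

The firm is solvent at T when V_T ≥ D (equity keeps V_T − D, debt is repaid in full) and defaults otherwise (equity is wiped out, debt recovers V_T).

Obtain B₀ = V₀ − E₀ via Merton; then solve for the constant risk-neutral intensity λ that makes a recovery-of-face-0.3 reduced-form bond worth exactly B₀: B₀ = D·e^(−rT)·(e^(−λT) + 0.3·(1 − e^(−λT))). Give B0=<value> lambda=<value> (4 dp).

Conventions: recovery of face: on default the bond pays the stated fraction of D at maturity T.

Equity is a call on the firm's assets struck at D = 455.2956:
d₁ = [ln(V₀/D) + (r + σ²/2)T] / (σ√T)
   = [ln(533.5488/455.2956) + (0.0679 + 0.5·0.3973²)·5.5152] / (0.3973·√5.5152)
   = [0.158604 + 0.809762] / 0.933038 = 1.037863
d₂ = d₁ − σ√T = 1.037863 − 0.933038 = 0.104825
N(d₁) = 0.850333,  N(d₂) = 0.541743,  e^(−rT) = 0.687645
E₀ = V₀·N(d₁) − D·e^(−rT)·N(d₂)
   = 533.5488·0.850333 − 455.2956·0.687645·0.541743 = 284.084339
B₀ = V₀ − E₀ = 533.5488 − 284.084339 = 249.464461
e^(−λT) = (B₀·e^(rT)/D − 0.3)/(1 − 0.3) = (249.4645·1.454238/455.2956 − 0.3)/0.7 = 0.70971815
λ = −ln(0.70971815)/5.5152 = 0.062171

B0=249.4645 lambda=0.0622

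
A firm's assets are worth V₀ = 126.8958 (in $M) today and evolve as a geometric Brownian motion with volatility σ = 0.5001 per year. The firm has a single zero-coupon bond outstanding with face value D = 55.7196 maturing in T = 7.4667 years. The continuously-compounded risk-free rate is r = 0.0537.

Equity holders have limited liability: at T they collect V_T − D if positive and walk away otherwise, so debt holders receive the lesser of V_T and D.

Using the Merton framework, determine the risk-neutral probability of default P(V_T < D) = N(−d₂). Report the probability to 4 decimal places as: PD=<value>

PD=0.4159

Equity is a call on the firm's assets struck at D = 55.7196:
d₁ = [ln(V₀/D) + (r + σ²/2)T] / (σ√T)
   = [ln(126.8958/55.7196) + (0.0537 + 0.5·0.5001²)·7.4667] / (0.5001·√7.4667)
   = [0.823034 + 1.334673] / 1.366536 = 1.578960
d₂ = d₁ − σ√T = 1.578960 − 1.366536 = 0.212424
risk-neutral PD = N(−d₂) = N(-0.212424) = 0.415888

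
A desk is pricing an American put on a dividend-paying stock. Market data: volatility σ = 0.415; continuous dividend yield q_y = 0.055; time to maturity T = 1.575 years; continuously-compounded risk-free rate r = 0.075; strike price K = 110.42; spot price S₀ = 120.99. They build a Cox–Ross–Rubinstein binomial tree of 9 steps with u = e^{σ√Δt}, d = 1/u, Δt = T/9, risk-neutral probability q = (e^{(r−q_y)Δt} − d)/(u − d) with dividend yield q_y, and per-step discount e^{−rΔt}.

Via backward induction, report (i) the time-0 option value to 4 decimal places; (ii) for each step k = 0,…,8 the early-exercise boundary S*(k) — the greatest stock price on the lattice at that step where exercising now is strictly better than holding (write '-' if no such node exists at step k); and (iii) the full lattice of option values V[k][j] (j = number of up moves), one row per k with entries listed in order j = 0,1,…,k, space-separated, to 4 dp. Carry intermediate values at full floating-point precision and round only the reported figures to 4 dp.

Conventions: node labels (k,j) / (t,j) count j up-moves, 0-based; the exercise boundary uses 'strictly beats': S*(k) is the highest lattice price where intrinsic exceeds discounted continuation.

price = 16.6186
boundary = - - - - 60.4176 50.7887 60.4176 71.8720 85.4981
tree:
16.6186
22.8141 10.0109
30.5253 14.6502 4.9941
39.6871 20.9225 7.8991 1.8166
50.0024 29.0255 12.2573 3.1437 0.3518
59.6313 38.8934 18.5735 5.3882 0.6684 0.0000
67.7257 50.0024 27.3028 9.1264 1.2701 0.0000 0.0000
74.5300 59.6313 38.5480 15.2285 2.4132 0.0000 0.0000 0.0000
80.2499 67.7257 50.0024 24.9219 4.5853 0.0000 0.0000 0.0000 0.0000
85.0582 74.5300 59.6313 38.5480 8.7125 0.0000 0.0000 0.0000 0.0000 0.0000

Δt=0.17500, u=1.18959, d=0.84063, q=0.46675, disc=e^(-rΔt)=0.98696
k=9 terminal: V=max(K-S,0) → 85.0582 74.5300 59.6313 38.5480 8.7125 0.0000 0.0000 0.0000 0.0000 0.0000
k=8: j=0 S=30.1701 intr=80.2499 cont=79.0991 V=80.2499[EX]; j=1 S=42.6943 intr=67.7257 cont=66.6948 V=67.7257[EX]; j=2 S=60.4176 intr=50.0024 cont=49.1414 V=50.0024[EX]; j=3 S=85.4981 intr=24.9219 cont=24.3011 V=24.9219[EX]; j=4 S=120.9900 intr=0.0000 cont=4.5853 V=4.5853[hold]; j=5 S=171.2153 intr=0.0000 cont=0.0000 V=0.0000[hold]; j=6 S=242.2901 intr=0.0000 cont=0.0000 V=0.0000[hold]; j=7 S=342.8694 intr=0.0000 cont=0.0000 V=0.0000[hold]; j=8 S=485.2011 intr=0.0000 cont=0.0000 V=0.0000[hold]  S*(8)=85.4981
k=7: j=0 S=35.8900 intr=74.5300 cont=73.4340 V=74.5300[EX]; j=1 S=50.7887 intr=59.6313 cont=58.6780 V=59.6313[EX]; j=2 S=71.8720 intr=38.5480 cont=37.7966 V=38.5480[EX]; j=3 S=101.7075 intr=8.7125 cont=15.2285 V=15.2285[hold]; j=4 S=143.9282 intr=0.0000 cont=2.4132 V=2.4132[hold]; j=5 S=203.6756 intr=0.0000 cont=0.0000 V=0.0000[hold]; j=6 S=288.2254 intr=0.0000 cont=0.0000 V=0.0000[hold]; j=7 S=407.8733 intr=0.0000 cont=0.0000 V=0.0000[hold]  S*(7)=71.8720
k=6: j=0 S=42.6943 intr=67.7257 cont=66.6948 V=67.7257[EX]; j=1 S=60.4176 intr=50.0024 cont=49.1414 V=50.0024[EX]; j=2 S=85.4981 intr=24.9219 cont=27.3028 V=27.3028[hold]; j=3 S=120.9900 intr=0.0000 cont=9.1264 V=9.1264[hold]; j=4 S=171.2153 intr=0.0000 cont=1.2701 V=1.2701[hold]; j=5 S=242.2901 intr=0.0000 cont=0.0000 V=0.0000[hold]; j=6 S=342.8694 intr=0.0000 cont=0.0000 V=0.0000[hold]  S*(6)=60.4176
k=5: j=0 S=50.7887 intr=59.6313 cont=58.6780 V=59.6313[EX]; j=1 S=71.8720 intr=38.5480 cont=38.8934 V=38.8934[hold]; j=2 S=101.7075 intr=8.7125 cont=18.5735 V=18.5735[hold]; j=3 S=143.9282 intr=0.0000 cont=5.3882 V=5.3882[hold]; j=4 S=203.6756 intr=0.0000 cont=0.6684 V=0.6684[hold]; j=5 S=288.2254 intr=0.0000 cont=0.0000 V=0.0000[hold]  S*(5)=50.7887
k=4: j=0 S=60.4176 intr=50.0024 cont=49.3005 V=50.0024[EX]; j=1 S=85.4981 intr=24.9219 cont=29.0255 V=29.0255[hold]; j=2 S=120.9900 intr=0.0000 cont=12.2573 V=12.2573[hold]; j=3 S=171.2153 intr=0.0000 cont=3.1437 V=3.1437[hold]; j=4 S=242.2901 intr=0.0000 cont=0.3518 V=0.3518[hold]  S*(4)=60.4176
k=3: j=0 S=71.8720 intr=38.5480 cont=39.6871 V=39.6871[hold]; j=1 S=101.7075 intr=8.7125 cont=20.9225 V=20.9225[hold]; j=2 S=143.9282 intr=0.0000 cont=7.8991 V=7.8991[hold]; j=3 S=203.6756 intr=0.0000 cont=1.8166 V=1.8166[hold]  S*(3)=-
k=2: j=0 S=85.4981 intr=24.9219 cont=30.5253 V=30.5253[hold]; j=1 S=120.9900 intr=0.0000 cont=14.6502 V=14.6502[hold]; j=2 S=171.2153 intr=0.0000 cont=4.9941 V=4.9941[hold]  S*(2)=-
k=1: j=0 S=101.7075 intr=8.7125 cont=22.8141 V=22.8141[hold]; j=1 S=143.9282 intr=0.0000 cont=10.0109 V=10.0109[hold]  S*(1)=-
k=0: j=0 S=120.9900 intr=0.0000 cont=16.6186 V=16.6186[hold]  S*(0)=-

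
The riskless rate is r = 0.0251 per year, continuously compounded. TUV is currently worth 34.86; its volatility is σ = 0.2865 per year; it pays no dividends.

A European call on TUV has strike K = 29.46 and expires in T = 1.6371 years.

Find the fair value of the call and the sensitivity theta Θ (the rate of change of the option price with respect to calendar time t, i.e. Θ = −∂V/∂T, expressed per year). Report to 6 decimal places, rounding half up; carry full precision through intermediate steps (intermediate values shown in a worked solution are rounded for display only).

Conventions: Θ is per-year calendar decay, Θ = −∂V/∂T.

price = 8.601570
Θ = -1.633294

σ√T = 0.2865·√1.6371 = 0.366574
d₁ = (ln(S/K) + (r+σ²/2)T) / (σ√T) = (ln(34.86/29.46) + (0.0251+0.2865²/2)·1.6371) / 0.366574 = (0.168307 + 0.108280) / 0.366574 = 0.754516
d₂ = d₁ − σ√T = 0.754516 − 0.366574 = 0.387941
e^{−rT} = 0.959742
N(d₁) = 0.774730,  N(d₂) = 0.650970
Call price V = S·N(d₁) − K·e^{−rT}·N(d₂) = 27.007096 − 18.405526 = 8.601570
φ(d₁) = (1/√(2π))·e^{−d₁²/2} = 0.300116
Θ = −S·φ(d₁)·σ/(2√T) − r·K·e^{−rT}·N(d₂) = −1.171315 − 0.461979 = -1.633294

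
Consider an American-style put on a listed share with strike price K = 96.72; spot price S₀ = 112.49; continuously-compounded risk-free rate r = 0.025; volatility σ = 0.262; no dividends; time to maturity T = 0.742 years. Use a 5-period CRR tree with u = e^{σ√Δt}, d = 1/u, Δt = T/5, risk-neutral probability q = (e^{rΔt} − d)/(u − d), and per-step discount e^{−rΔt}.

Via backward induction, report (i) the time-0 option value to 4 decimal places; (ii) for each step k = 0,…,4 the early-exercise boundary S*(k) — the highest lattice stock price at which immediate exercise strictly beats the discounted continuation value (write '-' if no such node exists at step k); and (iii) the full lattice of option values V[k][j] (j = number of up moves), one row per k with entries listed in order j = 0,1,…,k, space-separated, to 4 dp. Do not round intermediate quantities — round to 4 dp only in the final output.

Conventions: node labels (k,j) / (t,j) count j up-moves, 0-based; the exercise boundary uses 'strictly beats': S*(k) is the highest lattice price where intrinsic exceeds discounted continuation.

price = 3.1440
boundary = - - - - 75.1245
tree:
3.1440
5.3648 0.8853
8.9184 1.7533 0.0000
14.2833 3.4721 0.0000 0.0000
21.5955 6.8761 0.0000 0.0000 0.0000
28.8077 13.6174 0.0000 0.0000 0.0000 0.0000

Δt=0.14840  u=1.10620  d=0.90400  q=0.49317  discount=0.99630
step 5 (expiry): payoffs max(K−S,0) = 28.8077 13.6174 0.0000 0.0000 0.0000 0.0000
step 4: (k=4,j=0): S=75.1245, K−S=21.5955, hold=21.2374 ⇒ V=21.5955 exercise | (k=4,j=1): S=91.9280, K−S=4.7920, hold=6.8761 ⇒ V=6.8761 continue | (k=4,j=2): S=112.4900, K−S=0.0000, hold=0.0000 ⇒ V=0.0000 continue | (k=4,j=3): S=137.6513, K−S=0.0000, hold=0.0000 ⇒ V=0.0000 continue | (k=4,j=4): S=168.4405, K−S=0.0000, hold=0.0000 ⇒ V=0.0000 continue  boundary S*=75.1245
step 3: (k=3,j=0): S=83.1026, K−S=13.6174, hold=14.2833 ⇒ V=14.2833 continue | (k=3,j=1): S=101.6906, K−S=0.0000, hold=3.4721 ⇒ V=3.4721 continue | (k=3,j=2): S=124.4363, K−S=0.0000, hold=0.0000 ⇒ V=0.0000 continue | (k=3,j=3): S=152.2696, K−S=0.0000, hold=0.0000 ⇒ V=0.0000 continue  boundary S*=-
step 2: (k=2,j=0): S=91.9280, K−S=4.7920, hold=8.9184 ⇒ V=8.9184 continue | (k=2,j=1): S=112.4900, K−S=0.0000, hold=1.7533 ⇒ V=1.7533 continue | (k=2,j=2): S=137.6513, K−S=0.0000, hold=0.0000 ⇒ V=0.0000 continue  boundary S*=-
step 1: (k=1,j=0): S=101.6906, K−S=0.0000, hold=5.3648 ⇒ V=5.3648 continue | (k=1,j=1): S=124.4363, K−S=0.0000, hold=0.8853 ⇒ V=0.8853 continue  boundary S*=-
step 0: (k=0,j=0): S=112.4900, K−S=0.0000, hold=3.1440 ⇒ V=3.1440 continue  boundary S*=-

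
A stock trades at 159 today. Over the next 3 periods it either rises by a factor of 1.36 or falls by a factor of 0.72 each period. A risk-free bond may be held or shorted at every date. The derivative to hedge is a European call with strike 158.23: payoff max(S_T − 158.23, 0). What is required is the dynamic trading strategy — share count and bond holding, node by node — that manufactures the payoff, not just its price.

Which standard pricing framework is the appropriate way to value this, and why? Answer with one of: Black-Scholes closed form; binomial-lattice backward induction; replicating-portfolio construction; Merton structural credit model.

framework: replicating-portfolio construction

Key observation: the task asks for the hedge itself — share and bond holdings at every node of the 3-period tree on spot 159 with factors 1.36/0.72 — which is exactly what the replicating-portfolio construction produces.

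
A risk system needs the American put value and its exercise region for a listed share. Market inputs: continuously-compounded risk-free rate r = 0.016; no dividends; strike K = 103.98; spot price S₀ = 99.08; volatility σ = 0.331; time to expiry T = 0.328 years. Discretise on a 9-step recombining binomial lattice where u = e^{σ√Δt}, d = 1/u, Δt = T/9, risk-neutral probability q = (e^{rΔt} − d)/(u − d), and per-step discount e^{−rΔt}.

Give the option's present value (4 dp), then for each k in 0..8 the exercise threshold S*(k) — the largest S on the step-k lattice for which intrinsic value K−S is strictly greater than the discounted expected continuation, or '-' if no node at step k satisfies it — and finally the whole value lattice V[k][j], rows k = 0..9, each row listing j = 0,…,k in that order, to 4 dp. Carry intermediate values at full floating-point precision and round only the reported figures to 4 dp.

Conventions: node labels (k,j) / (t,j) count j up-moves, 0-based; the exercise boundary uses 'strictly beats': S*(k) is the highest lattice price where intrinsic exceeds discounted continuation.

price = 10.0408
boundary = - - - - 76.9511 81.9705 76.9511 81.9705 87.3173
tree:
10.0408
13.4890 6.4468
17.5816 9.2254 3.5489
22.1761 12.7978 5.5005 1.5122
27.0289 17.1278 8.2851 2.5950 0.3817
31.7409 22.0095 12.0432 4.3650 0.7471 0.0000
36.1644 27.0289 16.7402 7.1457 1.4624 0.0000 0.0000
40.3171 31.7409 22.0095 11.2499 2.8624 0.0000 0.0000 0.0000
44.2154 36.1644 27.0289 16.6627 5.6029 0.0000 0.0000 0.0000 0.0000
47.8751 40.3171 31.7409 22.0095 10.9671 0.0000 0.0000 0.0000 0.0000 0.0000

params: Δt=0.03644 u=1.06523 d=0.93877 q=0.48882 e^(-rΔt)=0.99942
t_9 payoffs: 47.8751 40.3171 31.7409 22.0095 10.9671 0.0000 0.0000 0.0000 0.0000 0.0000
t_8: node(8,0) S=59.7646 payoff=44.2154 vs cont=44.1548 → 44.2154 [stop]  node(8,1) S=67.8156 payoff=36.1644 vs cont=36.1038 → 36.1644 [stop]  node(8,2) S=76.9511 payoff=27.0289 vs cont=26.9683 → 27.0289 [stop]  node(8,3) S=87.3173 payoff=16.6627 vs cont=16.6021 → 16.6627 [stop]  node(8,4) S=99.0800 payoff=4.9000 vs cont=5.6029 → 5.6029 [wait]  node(8,5) S=112.4272 payoff=0.0000 vs cont=0.0000 → 0.0000 [wait]  node(8,6) S=127.5725 payoff=0.0000 vs cont=0.0000 → 0.0000 [wait]  node(8,7) S=144.7580 payoff=0.0000 vs cont=0.0000 → 0.0000 [wait]  node(8,8) S=164.2586 payoff=0.0000 vs cont=0.0000 → 0.0000 [wait]  ⇒ S*(8)=87.3173
t_7: node(7,0) S=63.6629 payoff=40.3171 vs cont=40.2565 → 40.3171 [stop]  node(7,1) S=72.2391 payoff=31.7409 vs cont=31.6803 → 31.7409 [stop]  node(7,2) S=81.9705 payoff=22.0095 vs cont=21.9489 → 22.0095 [stop]  node(7,3) S=93.0129 payoff=10.9671 vs cont=11.2499 → 11.2499 [wait]  node(7,4) S=105.5428 payoff=0.0000 vs cont=2.8624 → 2.8624 [wait]  node(7,5) S=119.7607 payoff=0.0000 vs cont=0.0000 → 0.0000 [wait]  node(7,6) S=135.8939 payoff=0.0000 vs cont=0.0000 → 0.0000 [wait]  node(7,7) S=154.2004 payoff=0.0000 vs cont=0.0000 → 0.0000 [wait]  ⇒ S*(7)=81.9705
t_6: node(6,0) S=67.8156 payoff=36.1644 vs cont=36.1038 → 36.1644 [stop]  node(6,1) S=76.9511 payoff=27.0289 vs cont=26.9683 → 27.0289 [stop]  node(6,2) S=87.3173 payoff=16.6627 vs cont=16.7402 → 16.7402 [wait]  node(6,3) S=99.0800 payoff=4.9000 vs cont=7.1457 → 7.1457 [wait]  node(6,4) S=112.4272 payoff=0.0000 vs cont=1.4624 → 1.4624 [wait]  node(6,5) S=127.5725 payoff=0.0000 vs cont=0.0000 → 0.0000 [wait]  node(6,6) S=144.7580 payoff=0.0000 vs cont=0.0000 → 0.0000 [wait]  ⇒ S*(6)=76.9511
t_5: node(5,0) S=72.2391 payoff=31.7409 vs cont=31.6803 → 31.7409 [stop]  node(5,1) S=81.9705 payoff=22.0095 vs cont=21.9867 → 22.0095 [stop]  node(5,2) S=93.0129 payoff=10.9671 vs cont=12.0432 → 12.0432 [wait]  node(5,3) S=105.5428 payoff=0.0000 vs cont=4.3650 → 4.3650 [wait]  node(5,4) S=119.7607 payoff=0.0000 vs cont=0.7471 → 0.7471 [wait]  node(5,5) S=135.8939 payoff=0.0000 vs cont=0.0000 → 0.0000 [wait]  ⇒ S*(5)=81.9705
t_4: node(4,0) S=76.9511 payoff=27.0289 vs cont=26.9683 → 27.0289 [stop]  node(4,1) S=87.3173 payoff=16.6627 vs cont=17.1278 → 17.1278 [wait]  node(4,2) S=99.0800 payoff=4.9000 vs cont=8.2851 → 8.2851 [wait]  node(4,3) S=112.4272 payoff=0.0000 vs cont=2.5950 → 2.5950 [wait]  node(4,4) S=127.5725 payoff=0.0000 vs cont=0.3817 → 0.3817 [wait]  ⇒ S*(4)=76.9511
t_3: node(3,0) S=81.9705 payoff=22.0095 vs cont=22.1761 → 22.1761 [wait]  node(3,1) S=93.0129 payoff=10.9671 vs cont=12.7978 → 12.7978 [wait]  node(3,2) S=105.5428 payoff=0.0000 vs cont=5.5005 → 5.5005 [wait]  node(3,3) S=119.7607 payoff=0.0000 vs cont=1.5122 → 1.5122 [wait]  ⇒ S*(3)=-
t_2: node(2,0) S=87.3173 payoff=16.6627 vs cont=17.5816 → 17.5816 [wait]  node(2,1) S=99.0800 payoff=4.9000 vs cont=9.2254 → 9.2254 [wait]  node(2,2) S=112.4272 payoff=0.0000 vs cont=3.5489 → 3.5489 [wait]  ⇒ S*(2)=-
t_1: node(1,0) S=93.0129 payoff=10.9671 vs cont=13.4890 → 13.4890 [wait]  node(1,1) S=105.5428 payoff=0.0000 vs cont=6.4468 → 6.4468 [wait]  ⇒ S*(1)=-
t_0: node(0,0) S=99.0800 payoff=4.9000 vs cont=10.0408 → 10.0408 [wait]  ⇒ S*(0)=-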